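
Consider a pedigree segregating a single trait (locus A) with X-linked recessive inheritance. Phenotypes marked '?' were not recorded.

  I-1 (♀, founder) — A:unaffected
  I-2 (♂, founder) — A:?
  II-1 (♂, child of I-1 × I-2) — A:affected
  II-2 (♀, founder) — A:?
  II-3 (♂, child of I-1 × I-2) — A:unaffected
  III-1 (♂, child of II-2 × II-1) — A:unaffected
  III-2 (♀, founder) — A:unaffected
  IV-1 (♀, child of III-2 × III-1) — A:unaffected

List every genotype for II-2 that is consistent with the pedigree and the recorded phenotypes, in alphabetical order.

II-2 ∈ {X^AX^A, X^AX^a}

A/I-1 un ·: X^AX^a
A/I-2 ? ·: X^AY|X^aY
A/II-1 aff I-1×I-2: X^aY
A/II-2 ? ·: X^AX^A|X^AX^a
A/II-3 un I-1×I-2: X^AY
A/III-1 un II-2×II-1: X^AY
A/III-2 un ·: X^AX^A|X^AX^a
A/IV-1 un III-2×III-1: X^AX^A|X^AX^a
⇒ A over [I-1,I-2,II-1,II-2,II-3,III-1,III-2,IV-1]: 12 consistent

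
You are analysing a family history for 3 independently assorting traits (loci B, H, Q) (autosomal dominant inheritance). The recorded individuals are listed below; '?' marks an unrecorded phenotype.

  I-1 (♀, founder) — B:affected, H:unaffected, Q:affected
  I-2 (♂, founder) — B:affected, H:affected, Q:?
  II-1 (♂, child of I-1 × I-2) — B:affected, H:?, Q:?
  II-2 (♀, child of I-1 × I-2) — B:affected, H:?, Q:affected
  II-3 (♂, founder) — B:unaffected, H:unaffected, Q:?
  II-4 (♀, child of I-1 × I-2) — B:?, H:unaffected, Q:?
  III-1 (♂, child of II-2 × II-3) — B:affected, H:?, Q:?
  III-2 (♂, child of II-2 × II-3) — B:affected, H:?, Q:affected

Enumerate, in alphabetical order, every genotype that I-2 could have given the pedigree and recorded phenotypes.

B/I-1 aff ·: Bb|BB
B/I-2 aff ·: Bb|BB
B/II-1 aff I-1×I-2: Bb|BB
B/II-2 aff I-1×I-2: Bb|BB
B/II-3 un ·: bb
B/II-4 ? I-1×I-2: bb|Bb|BB
B/III-1 aff II-2×II-3: Bb
B/III-2 aff II-2×II-3: Bb
⇒ B over [I-1,I-2,II-1,II-2,II-3,II-4,III-1,III-2]: 29 consistent
H/I-1 un ·: hh
H/I-2 aff ·: Hh
H/II-1 ? I-1×I-2: hh|Hh
H/II-2 ? I-1×I-2: hh|Hh
H/II-3 un ·: hh
H/II-4 un I-1×I-2: hh
H/III-1 ? II-2×II-3: hh|Hh
H/III-2 ? II-2×II-3: hh|Hh
⇒ H over [I-1,I-2,II-1,II-2,II-3,II-4,III-1,III-2]: 10 consistent
Q/I-1 aff ·: Qq|QQ
Q/I-2 ? ·: qq|Qq|QQ
Q/II-1 ? I-1×I-2: qq|Qq|QQ
Q/II-2 aff I-1×I-2: Qq|QQ
Q/II-3 ? ·: qq|Qq|QQ
Q/II-4 ? I-1×I-2: qq|Qq|QQ
Q/III-1 ? II-2×II-3: qq|Qq|QQ
Q/III-2 aff II-2×II-3: Qq|QQ
⇒ Q over [I-1,I-2,II-1,II-2,II-3,II-4,III-1,III-2]: 372 consistent

I-2 ∈ {BB Hh QQ, BB Hh Qq, BB Hh qq, Bb Hh QQ, Bb Hh Qq, Bb Hh qq}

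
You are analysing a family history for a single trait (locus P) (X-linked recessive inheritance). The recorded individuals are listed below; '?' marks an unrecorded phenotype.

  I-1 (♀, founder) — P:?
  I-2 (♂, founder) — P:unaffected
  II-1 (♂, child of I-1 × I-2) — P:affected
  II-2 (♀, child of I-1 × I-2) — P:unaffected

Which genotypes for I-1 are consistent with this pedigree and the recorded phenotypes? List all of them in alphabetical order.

I-1 ∈ {X^PX^p, X^pX^p}

P/I-1 ? ·: X^PX^p|X^pX^p
P/I-2 un ·: X^PY
P/II-1 aff I-1×I-2: X^pY
P/II-2 un I-1×I-2: X^PX^P|X^PX^p
⇒ P over [I-1,I-2,II-1,II-2]: 3 consistent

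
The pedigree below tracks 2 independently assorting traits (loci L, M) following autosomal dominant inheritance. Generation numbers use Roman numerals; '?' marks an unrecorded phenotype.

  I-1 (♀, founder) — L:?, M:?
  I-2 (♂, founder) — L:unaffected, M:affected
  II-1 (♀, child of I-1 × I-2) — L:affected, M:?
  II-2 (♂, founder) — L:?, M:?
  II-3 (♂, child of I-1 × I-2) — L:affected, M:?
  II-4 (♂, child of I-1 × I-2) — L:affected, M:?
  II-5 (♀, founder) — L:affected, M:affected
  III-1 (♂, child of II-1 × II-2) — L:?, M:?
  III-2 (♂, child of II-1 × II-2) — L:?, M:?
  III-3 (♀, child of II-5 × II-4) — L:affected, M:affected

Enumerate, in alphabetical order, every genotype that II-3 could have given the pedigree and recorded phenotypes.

L/I-1 ? ·: Ll|LL
L/I-2 un ·: ll
L/II-1 aff I-1×I-2: Ll
L/II-2 ? ·: ll|Ll|LL
L/II-3 aff I-1×I-2: Ll
L/II-4 aff I-1×I-2: Ll
L/II-5 aff ·: Ll|LL
L/III-1 ? II-1×II-2: ll|Ll|LL
L/III-2 ? II-1×II-2: ll|Ll|LL
L/III-3 aff II-5×II-4: Ll|LL
⇒ L over [I-1,I-2,II-1,II-2,II-3,II-4,II-5,III-1,III-2,III-3]: 136 consistent
M/I-1 ? ·: mm|Mm|MM
M/I-2 aff ·: Mm|MM
M/II-1 ? I-1×I-2: mm|Mm|MM
M/II-2 ? ·: mm|Mm|MM
M/II-3 ? I-1×I-2: mm|Mm|MM
M/II-4 ? I-1×I-2: mm|Mm|MM
M/II-5 aff ·: Mm|MM
M/III-1 ? II-1×II-2: mm|Mm|MM
M/III-2 ? II-1×II-2: mm|Mm|MM
M/III-3 aff II-5×II-4: Mm|MM
⇒ M over [I-1,I-2,II-1,II-2,II-3,II-4,II-5,III-1,III-2,III-3]: 1789 consistent

II-3 ∈ {Ll MM, Ll Mm, Ll mm}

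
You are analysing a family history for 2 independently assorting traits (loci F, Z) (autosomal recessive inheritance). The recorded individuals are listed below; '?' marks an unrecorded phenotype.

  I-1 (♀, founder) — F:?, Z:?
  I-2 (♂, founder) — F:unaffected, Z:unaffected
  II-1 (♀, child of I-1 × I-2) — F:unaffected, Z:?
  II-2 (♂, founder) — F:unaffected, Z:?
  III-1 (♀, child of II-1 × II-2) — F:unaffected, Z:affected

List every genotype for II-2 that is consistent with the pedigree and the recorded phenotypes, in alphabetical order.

F/I-1 ? ·: FF|Ff|ff
F/I-2 un ·: FF|Ff
F/II-1 un I-1×I-2: FF|Ff
F/II-2 un ·: FF|Ff
F/III-1 un II-1×II-2: FF|Ff
⇒ F over [I-1,I-2,II-1,II-2,III-1]: 32 consistent
Z/I-1 ? ·: ZZ|Zz|zz
Z/I-2 un ·: ZZ|Zz
Z/II-1 ? I-1×I-2: Zz|zz
Z/II-2 ? ·: Zz|zz
Z/III-1 aff II-1×II-2: zz
⇒ Z over [I-1,I-2,II-1,II-2,III-1]: 14 consistent

II-2 ∈ {FF Zz, FF zz, Ff Zz, Ff zz}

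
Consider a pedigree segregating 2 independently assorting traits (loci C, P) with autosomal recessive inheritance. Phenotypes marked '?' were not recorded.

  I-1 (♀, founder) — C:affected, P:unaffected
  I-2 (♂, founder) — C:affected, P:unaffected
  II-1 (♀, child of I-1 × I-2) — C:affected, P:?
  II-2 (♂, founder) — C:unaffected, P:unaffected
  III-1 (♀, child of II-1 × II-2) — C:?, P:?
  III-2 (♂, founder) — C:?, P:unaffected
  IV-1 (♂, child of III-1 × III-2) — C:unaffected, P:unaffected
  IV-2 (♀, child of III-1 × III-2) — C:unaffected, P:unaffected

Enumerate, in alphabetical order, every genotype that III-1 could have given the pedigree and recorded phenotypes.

III-1 ∈ {Cc PP, Cc Pp, Cc pp, cc PP, cc Pp, cc pp}

C/I-1 aff ·: cc
C/I-2 aff ·: cc
C/II-1 aff I-1×I-2: cc
C/II-2 un ·: CC|Cc
C/III-1 ? II-1×II-2: Cc|cc
C/III-2 ? ·: CC|Cc|cc
C/IV-1 un III-1×III-2: CC|Cc
C/IV-2 un III-1×III-2: CC|Cc
⇒ C over [I-1,I-2,II-1,II-2,III-1,III-2,IV-1,IV-2]: 20 consistent
P/I-1 un ·: PP|Pp
P/I-2 un ·: PP|Pp
P/II-1 ? I-1×I-2: PP|Pp|pp
P/II-2 un ·: PP|Pp
P/III-1 ? II-1×II-2: PP|Pp|pp
P/III-2 un ·: PP|Pp
P/IV-1 un III-1×III-2: PP|Pp
P/IV-2 un III-1×III-2: PP|Pp
⇒ P over [I-1,I-2,II-1,II-2,III-1,III-2,IV-1,IV-2]: 174 consistent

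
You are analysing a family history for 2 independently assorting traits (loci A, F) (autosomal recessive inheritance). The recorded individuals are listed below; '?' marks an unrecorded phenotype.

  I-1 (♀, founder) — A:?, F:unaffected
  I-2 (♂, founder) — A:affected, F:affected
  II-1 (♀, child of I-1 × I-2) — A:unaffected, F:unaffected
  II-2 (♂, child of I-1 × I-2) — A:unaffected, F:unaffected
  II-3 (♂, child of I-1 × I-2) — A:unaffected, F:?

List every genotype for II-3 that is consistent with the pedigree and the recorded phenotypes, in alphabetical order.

A/I-1 ? ·: AA|Aa
A/I-2 aff ·: aa
A/II-1 un I-1×I-2: Aa
A/II-2 un I-1×I-2: Aa
A/II-3 un I-1×I-2: Aa
⇒ A over [I-1,I-2,II-1,II-2,II-3]: 2 consistent
F/I-1 un ·: FF|Ff
F/I-2 aff ·: ff
F/II-1 un I-1×I-2: Ff
F/II-2 un I-1×I-2: Ff
F/II-3 ? I-1×I-2: Ff|ff
⇒ F over [I-1,I-2,II-1,II-2,II-3]: 3 consistent

II-3 ∈ {Aa Ff, Aa ff}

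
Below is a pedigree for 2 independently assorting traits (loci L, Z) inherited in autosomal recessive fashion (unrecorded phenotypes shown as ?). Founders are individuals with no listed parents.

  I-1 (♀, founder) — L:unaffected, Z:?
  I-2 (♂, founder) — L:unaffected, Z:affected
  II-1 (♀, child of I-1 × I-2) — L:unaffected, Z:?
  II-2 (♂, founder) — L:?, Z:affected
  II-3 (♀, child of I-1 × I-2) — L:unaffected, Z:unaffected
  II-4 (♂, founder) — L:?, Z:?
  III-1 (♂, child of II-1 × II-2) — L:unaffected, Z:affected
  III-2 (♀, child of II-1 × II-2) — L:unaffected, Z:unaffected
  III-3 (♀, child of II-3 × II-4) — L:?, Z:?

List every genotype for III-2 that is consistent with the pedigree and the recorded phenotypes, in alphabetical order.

III-2 ∈ {LL Zz, Ll Zz}

L/I-1 un ·: LL|Ll
L/I-2 un ·: LL|Ll
L/II-1 un I-1×I-2: LL|Ll
L/II-2 ? ·: LL|Ll|ll
L/II-3 un I-1×I-2: LL|Ll
L/II-4 ? ·: LL|Ll|ll
L/III-1 un II-1×II-2: LL|Ll
L/III-2 un II-1×II-2: LL|Ll
L/III-3 ? II-3×II-4: LL|Ll|ll
⇒ L over [I-1,I-2,II-1,II-2,II-3,II-4,III-1,III-2,III-3]: 519 consistent
Z/I-1 ? ·: ZZ|Zz
Z/I-2 aff ·: zz
Z/II-1 ? I-1×I-2: Zz
Z/II-2 aff ·: zz
Z/II-3 un I-1×I-2: Zz
Z/II-4 ? ·: ZZ|Zz|zz
Z/III-1 aff II-1×II-2: zz
Z/III-2 un II-1×II-2: Zz
Z/III-3 ? II-3×II-4: ZZ|Zz|zz
⇒ Z over [I-1,I-2,II-1,II-2,II-3,II-4,III-1,III-2,III-3]: 14 consistent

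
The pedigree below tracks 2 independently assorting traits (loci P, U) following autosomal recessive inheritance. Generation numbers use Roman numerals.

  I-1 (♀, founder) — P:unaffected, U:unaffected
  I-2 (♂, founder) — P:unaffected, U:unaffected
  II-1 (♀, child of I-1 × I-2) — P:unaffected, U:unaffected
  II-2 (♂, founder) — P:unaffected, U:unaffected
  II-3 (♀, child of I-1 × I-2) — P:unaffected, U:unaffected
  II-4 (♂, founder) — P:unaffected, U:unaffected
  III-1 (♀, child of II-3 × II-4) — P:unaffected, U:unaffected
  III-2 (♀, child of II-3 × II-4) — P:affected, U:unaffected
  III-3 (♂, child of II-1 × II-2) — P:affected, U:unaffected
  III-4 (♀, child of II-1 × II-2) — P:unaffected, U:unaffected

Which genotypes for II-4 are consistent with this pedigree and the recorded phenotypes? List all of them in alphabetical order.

P/I-1 un ·: PP|Pp
P/I-2 un ·: PP|Pp
P/II-1 un I-1×I-2: Pp
P/II-2 un ·: Pp
P/II-3 un I-1×I-2: Pp
P/II-4 un ·: Pp
P/III-1 un II-3×II-4: PP|Pp
P/III-2 aff II-3×II-4: pp
P/III-3 aff II-1×II-2: pp
P/III-4 un II-1×II-2: PP|Pp
⇒ P over [I-1,I-2,II-1,II-2,II-3,II-4,III-1,III-2,III-3,III-4]: 12 consistent
U/I-1 un ·: UU|Uu
U/I-2 un ·: UU|Uu
U/II-1 un I-1×I-2: UU|Uu
U/II-2 un ·: UU|Uu
U/II-3 un I-1×I-2: UU|Uu
U/II-4 un ·: UU|Uu
U/III-1 un II-3×II-4: UU|Uu
U/III-2 un II-3×II-4: UU|Uu
U/III-3 un II-1×II-2: UU|Uu
U/III-4 un II-1×II-2: UU|Uu
⇒ U over [I-1,I-2,II-1,II-2,II-3,II-4,III-1,III-2,III-3,III-4]: 532 consistent

II-4 ∈ {Pp UU, Pp Uu}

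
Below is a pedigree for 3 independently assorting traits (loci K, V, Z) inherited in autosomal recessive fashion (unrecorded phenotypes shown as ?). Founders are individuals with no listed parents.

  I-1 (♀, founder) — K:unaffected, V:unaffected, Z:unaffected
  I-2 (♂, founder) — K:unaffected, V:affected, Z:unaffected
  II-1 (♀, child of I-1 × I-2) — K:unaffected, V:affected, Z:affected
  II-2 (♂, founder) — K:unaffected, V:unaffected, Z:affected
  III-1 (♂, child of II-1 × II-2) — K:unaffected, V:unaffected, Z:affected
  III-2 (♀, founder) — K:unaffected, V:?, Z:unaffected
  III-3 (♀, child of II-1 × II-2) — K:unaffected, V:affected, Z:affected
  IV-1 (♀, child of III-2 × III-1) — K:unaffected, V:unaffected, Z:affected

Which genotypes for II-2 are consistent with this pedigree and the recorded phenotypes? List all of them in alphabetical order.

II-2 ∈ {KK Vv zz, Kk Vv zz}

K/I-1 un ·: KK|Kk
K/I-2 un ·: KK|Kk
K/II-1 un I-1×I-2: KK|Kk
K/II-2 un ·: KK|Kk
K/III-1 un II-1×II-2: KK|Kk
K/III-2 un ·: KK|Kk
K/III-3 un II-1×II-2: KK|Kk
K/IV-1 un III-2×III-1: KK|Kk
⇒ K over [I-1,I-2,II-1,II-2,III-1,III-2,III-3,IV-1]: 152 consistent
V/I-1 un ·: Vv
V/I-2 aff ·: vv
V/II-1 aff I-1×I-2: vv
V/II-2 un ·: Vv
V/III-1 un II-1×II-2: Vv
V/III-2 ? ·: VV|Vv|vv
V/III-3 aff II-1×II-2: vv
V/IV-1 un III-2×III-1: VV|Vv
⇒ V over [I-1,I-2,II-1,II-2,III-1,III-2,III-3,IV-1]: 5 consistent
Z/I-1 un ·: Zz
Z/I-2 un ·: Zz
Z/II-1 aff I-1×I-2: zz
Z/II-2 aff ·: zz
Z/III-1 aff II-1×II-2: zz
Z/III-2 un ·: Zz
Z/III-3 aff II-1×II-2: zz
Z/IV-1 aff III-2×III-1: zz
⇒ Z over [I-1,I-2,II-1,II-2,III-1,III-2,III-3,IV-1]: 1 consistent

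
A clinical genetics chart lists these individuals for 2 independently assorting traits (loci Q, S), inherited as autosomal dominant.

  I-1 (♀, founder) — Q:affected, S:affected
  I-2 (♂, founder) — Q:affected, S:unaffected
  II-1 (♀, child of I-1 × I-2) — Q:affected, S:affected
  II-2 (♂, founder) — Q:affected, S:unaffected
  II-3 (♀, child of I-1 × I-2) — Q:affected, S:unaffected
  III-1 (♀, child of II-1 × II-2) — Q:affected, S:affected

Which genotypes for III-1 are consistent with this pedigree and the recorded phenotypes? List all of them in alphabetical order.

III-1 ∈ {QQ Ss, Qq Ss}

Q/I-1 aff ·: Qq|QQ
Q/I-2 aff ·: Qq|QQ
Q/II-1 aff I-1×I-2: Qq|QQ
Q/II-2 aff ·: Qq|QQ
Q/II-3 aff I-1×I-2: Qq|QQ
Q/III-1 aff II-1×II-2: Qq|QQ
⇒ Q over [I-1,I-2,II-1,II-2,II-3,III-1]: 45 consistent
S/I-1 aff ·: Ss
S/I-2 un ·: ss
S/II-1 aff I-1×I-2: Ss
S/II-2 un ·: ss
S/II-3 un I-1×I-2: ss
S/III-1 aff II-1×II-2: Ss
⇒ S over [I-1,I-2,II-1,II-2,II-3,III-1]: 1 consistent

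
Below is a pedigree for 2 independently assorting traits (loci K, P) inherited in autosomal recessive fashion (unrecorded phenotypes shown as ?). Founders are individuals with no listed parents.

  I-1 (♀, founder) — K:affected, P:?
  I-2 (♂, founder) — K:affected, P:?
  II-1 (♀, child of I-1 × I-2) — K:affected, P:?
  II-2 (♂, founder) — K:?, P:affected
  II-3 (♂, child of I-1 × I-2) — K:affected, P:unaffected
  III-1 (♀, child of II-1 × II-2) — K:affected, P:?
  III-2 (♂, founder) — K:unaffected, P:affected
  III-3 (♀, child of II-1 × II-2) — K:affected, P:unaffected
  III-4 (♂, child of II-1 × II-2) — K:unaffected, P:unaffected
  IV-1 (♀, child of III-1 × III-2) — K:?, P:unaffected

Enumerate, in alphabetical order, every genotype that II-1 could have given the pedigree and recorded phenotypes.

K/I-1 aff ·: kk
K/I-2 aff ·: kk
K/II-1 aff I-1×I-2: kk
K/II-2 ? ·: Kk
K/II-3 aff I-1×I-2: kk
K/III-1 aff II-1×II-2: kk
K/III-2 un ·: KK|Kk
K/III-3 aff II-1×II-2: kk
K/III-4 un II-1×II-2: Kk
K/IV-1 ? III-1×III-2: Kk|kk
⇒ K over [I-1,I-2,II-1,II-2,II-3,III-1,III-2,III-3,III-4,IV-1]: 3 consistent
P/I-1 ? ·: PP|Pp|pp
P/I-2 ? ·: PP|Pp|pp
P/II-1 ? I-1×I-2: PP|Pp
P/II-2 aff ·: pp
P/II-3 un I-1×I-2: PP|Pp
P/III-1 ? II-1×II-2: Pp
P/III-2 aff ·: pp
P/III-3 un II-1×II-2: Pp
P/III-4 un II-1×II-2: Pp
P/IV-1 un III-1×III-2: Pp
⇒ P over [I-1,I-2,II-1,II-2,II-3,III-1,III-2,III-3,III-4,IV-1]: 17 consistent

II-1 ∈ {kk PP, kk Pp}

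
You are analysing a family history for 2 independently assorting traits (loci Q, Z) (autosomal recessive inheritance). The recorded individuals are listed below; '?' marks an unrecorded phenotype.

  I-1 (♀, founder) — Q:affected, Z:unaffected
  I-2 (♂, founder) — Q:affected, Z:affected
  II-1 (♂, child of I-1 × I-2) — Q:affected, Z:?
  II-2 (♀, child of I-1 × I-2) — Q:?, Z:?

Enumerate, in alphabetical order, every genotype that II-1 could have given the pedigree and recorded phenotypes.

II-1 ∈ {qq Zz, qq zz}

Q/I-1 aff ·: qq
Q/I-2 aff ·: qq
Q/II-1 aff I-1×I-2: qq
Q/II-2 ? I-1×I-2: qq
⇒ Q over [I-1,I-2,II-1,II-2]: 1 consistent
Z/I-1 un ·: ZZ|Zz
Z/I-2 aff ·: zz
Z/II-1 ? I-1×I-2: Zz|zz
Z/II-2 ? I-1×I-2: Zz|zz
⇒ Z over [I-1,I-2,II-1,II-2]: 5 consistent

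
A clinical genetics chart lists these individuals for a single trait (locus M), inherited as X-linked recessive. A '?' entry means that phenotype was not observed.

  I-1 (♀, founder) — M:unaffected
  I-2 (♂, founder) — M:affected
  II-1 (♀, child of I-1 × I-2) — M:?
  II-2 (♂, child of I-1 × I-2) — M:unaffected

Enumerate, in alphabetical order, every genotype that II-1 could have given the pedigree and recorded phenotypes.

M/I-1 un ·: X^MX^M|X^MX^m
M/I-2 aff ·: X^mY
M/II-1 ? I-1×I-2: X^MX^m|X^mX^m
M/II-2 un I-1×I-2: X^MY
⇒ M over [I-1,I-2,II-1,II-2]: 3 consistent

II-1 ∈ {X^MX^m, X^mX^m}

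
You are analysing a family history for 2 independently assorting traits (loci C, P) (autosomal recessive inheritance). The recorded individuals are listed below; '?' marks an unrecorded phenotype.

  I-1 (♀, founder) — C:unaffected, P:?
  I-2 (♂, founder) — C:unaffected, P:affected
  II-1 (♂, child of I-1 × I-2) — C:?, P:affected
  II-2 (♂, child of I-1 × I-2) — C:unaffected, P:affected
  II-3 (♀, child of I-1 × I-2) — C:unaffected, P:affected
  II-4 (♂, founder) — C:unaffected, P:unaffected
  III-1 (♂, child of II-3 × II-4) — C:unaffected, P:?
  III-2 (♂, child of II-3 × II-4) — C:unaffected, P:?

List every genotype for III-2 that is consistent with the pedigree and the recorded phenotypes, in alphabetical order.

III-2 ∈ {CC Pp, CC pp, Cc Pp, Cc pp}

C/I-1 un ·: CC|Cc
C/I-2 un ·: CC|Cc
C/II-1 ? I-1×I-2: CC|Cc|cc
C/II-2 un I-1×I-2: CC|Cc
C/II-3 un I-1×I-2: CC|Cc
C/II-4 un ·: CC|Cc
C/III-1 un II-3×II-4: CC|Cc
C/III-2 un II-3×II-4: CC|Cc
⇒ C over [I-1,I-2,II-1,II-2,II-3,II-4,III-1,III-2]: 187 consistent
P/I-1 ? ·: Pp|pp
P/I-2 aff ·: pp
P/II-1 aff I-1×I-2: pp
P/II-2 aff I-1×I-2: pp
P/II-3 aff I-1×I-2: pp
P/II-4 un ·: PP|Pp
P/III-1 ? II-3×II-4: Pp|pp
P/III-2 ? II-3×II-4: Pp|pp
⇒ P over [I-1,I-2,II-1,II-2,II-3,II-4,III-1,III-2]: 10 consistent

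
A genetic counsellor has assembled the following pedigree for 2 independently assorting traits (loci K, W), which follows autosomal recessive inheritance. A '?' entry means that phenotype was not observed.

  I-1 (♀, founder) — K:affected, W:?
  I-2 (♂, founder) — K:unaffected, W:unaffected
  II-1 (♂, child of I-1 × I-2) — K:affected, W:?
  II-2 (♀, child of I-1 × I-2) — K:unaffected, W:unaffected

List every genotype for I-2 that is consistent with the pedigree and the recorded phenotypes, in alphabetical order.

K/I-1 aff ·: kk
K/I-2 un ·: Kk
K/II-1 aff I-1×I-2: kk
K/II-2 un I-1×I-2: Kk
⇒ K over [I-1,I-2,II-1,II-2]: 1 consistent
W/I-1 ? ·: WW|Ww|ww
W/I-2 un ·: WW|Ww
W/II-1 ? I-1×I-2: WW|Ww|ww
W/II-2 un I-1×I-2: WW|Ww
⇒ W over [I-1,I-2,II-1,II-2]: 18 consistent

I-2 ∈ {Kk WW, Kk Ww}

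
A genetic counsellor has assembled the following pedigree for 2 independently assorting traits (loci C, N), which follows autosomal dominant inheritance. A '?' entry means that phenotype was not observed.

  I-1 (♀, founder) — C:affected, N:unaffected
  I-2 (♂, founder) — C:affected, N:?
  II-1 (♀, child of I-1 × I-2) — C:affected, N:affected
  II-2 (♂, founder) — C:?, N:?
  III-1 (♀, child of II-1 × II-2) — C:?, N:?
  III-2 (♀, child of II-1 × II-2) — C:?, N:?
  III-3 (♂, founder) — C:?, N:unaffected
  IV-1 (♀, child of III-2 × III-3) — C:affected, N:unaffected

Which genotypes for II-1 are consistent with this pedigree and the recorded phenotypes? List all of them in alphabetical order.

II-1 ∈ {CC Nn, Cc Nn}

C/I-1 aff ·: Cc|CC
C/I-2 aff ·: Cc|CC
C/II-1 aff I-1×I-2: Cc|CC
C/II-2 ? ·: cc|Cc|CC
C/III-1 ? II-1×II-2: cc|Cc|CC
C/III-2 ? II-1×II-2: cc|Cc|CC
C/III-3 ? ·: cc|Cc|CC
C/IV-1 aff III-2×III-3: Cc|CC
⇒ C over [I-1,I-2,II-1,II-2,III-1,III-2,III-3,IV-1]: 303 consistent
N/I-1 un ·: nn
N/I-2 ? ·: Nn|NN
N/II-1 aff I-1×I-2: Nn
N/II-2 ? ·: nn|Nn|NN
N/III-1 ? II-1×II-2: nn|Nn|NN
N/III-2 ? II-1×II-2: nn|Nn
N/III-3 un ·: nn
N/IV-1 un III-2×III-3: nn
⇒ N over [I-1,I-2,II-1,II-2,III-1,III-2,III-3,IV-1]: 24 consistent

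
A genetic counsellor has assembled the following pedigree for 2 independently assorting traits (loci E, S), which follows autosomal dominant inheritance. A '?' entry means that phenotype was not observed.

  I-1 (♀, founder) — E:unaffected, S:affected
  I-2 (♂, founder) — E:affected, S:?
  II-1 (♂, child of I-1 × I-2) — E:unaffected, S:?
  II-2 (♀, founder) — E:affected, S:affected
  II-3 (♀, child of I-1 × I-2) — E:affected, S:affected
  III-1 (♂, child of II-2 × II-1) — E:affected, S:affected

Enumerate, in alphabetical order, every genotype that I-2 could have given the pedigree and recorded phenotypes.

E/I-1 un ·: ee
E/I-2 aff ·: Ee
E/II-1 un I-1×I-2: ee
E/II-2 aff ·: Ee|EE
E/II-3 aff I-1×I-2: Ee
E/III-1 aff II-2×II-1: Ee
⇒ E over [I-1,I-2,II-1,II-2,II-3,III-1]: 2 consistent
S/I-1 aff ·: Ss|SS
S/I-2 ? ·: ss|Ss|SS
S/II-1 ? I-1×I-2: ss|Ss|SS
S/II-2 aff ·: Ss|SS
S/II-3 aff I-1×I-2: Ss|SS
S/III-1 aff II-2×II-1: Ss|SS
⇒ S over [I-1,I-2,II-1,II-2,II-3,III-1]: 59 consistent

I-2 ∈ {Ee SS, Ee Ss, Ee ss}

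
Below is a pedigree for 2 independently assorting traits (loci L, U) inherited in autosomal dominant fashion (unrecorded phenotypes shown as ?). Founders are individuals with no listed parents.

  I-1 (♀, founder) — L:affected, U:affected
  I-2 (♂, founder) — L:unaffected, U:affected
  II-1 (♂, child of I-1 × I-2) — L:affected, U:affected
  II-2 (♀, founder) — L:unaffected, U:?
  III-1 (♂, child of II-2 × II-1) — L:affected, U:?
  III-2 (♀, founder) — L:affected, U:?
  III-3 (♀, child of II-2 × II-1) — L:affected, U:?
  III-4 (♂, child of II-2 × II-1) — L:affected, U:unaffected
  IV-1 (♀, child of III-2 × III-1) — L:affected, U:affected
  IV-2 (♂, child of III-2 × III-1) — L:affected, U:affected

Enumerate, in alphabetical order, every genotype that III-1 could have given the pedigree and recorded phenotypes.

III-1 ∈ {Ll UU, Ll Uu, Ll uu}

L/I-1 aff ·: Ll|LL
L/I-2 un ·: ll
L/II-1 aff I-1×I-2: Ll
L/II-2 un ·: ll
L/III-1 aff II-2×II-1: Ll
L/III-2 aff ·: Ll|LL
L/III-3 aff II-2×II-1: Ll
L/III-4 aff II-2×II-1: Ll
L/IV-1 aff III-2×III-1: Ll|LL
L/IV-2 aff III-2×III-1: Ll|LL
⇒ L over [I-1,I-2,II-1,II-2,III-1,III-2,III-3,III-4,IV-1,IV-2]: 16 consistent
U/I-1 aff ·: Uu|UU
U/I-2 aff ·: Uu|UU
U/II-1 aff I-1×I-2: Uu
U/II-2 ? ·: uu|Uu
U/III-1 ? II-2×II-1: uu|Uu|UU
U/III-2 ? ·: uu|Uu|UU
U/III-3 ? II-2×II-1: uu|Uu|UU
U/III-4 un II-2×II-1: uu
U/IV-1 aff III-2×III-1: Uu|UU
U/IV-2 aff III-2×III-1: Uu|UU
⇒ U over [I-1,I-2,II-1,II-2,III-1,III-2,III-3,III-4,IV-1,IV-2]: 219 consistent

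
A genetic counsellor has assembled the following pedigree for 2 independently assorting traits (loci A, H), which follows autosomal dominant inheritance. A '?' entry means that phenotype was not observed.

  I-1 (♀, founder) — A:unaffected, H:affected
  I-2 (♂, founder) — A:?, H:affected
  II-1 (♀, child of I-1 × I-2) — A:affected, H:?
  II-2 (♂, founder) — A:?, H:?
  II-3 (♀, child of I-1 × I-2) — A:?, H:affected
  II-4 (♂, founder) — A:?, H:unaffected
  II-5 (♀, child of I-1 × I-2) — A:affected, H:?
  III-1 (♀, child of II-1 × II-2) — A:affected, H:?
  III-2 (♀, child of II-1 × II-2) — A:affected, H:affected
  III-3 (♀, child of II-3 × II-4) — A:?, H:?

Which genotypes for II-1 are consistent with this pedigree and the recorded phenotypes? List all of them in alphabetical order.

II-1 ∈ {Aa HH, Aa Hh, Aa hh}

A/I-1 un ·: aa
A/I-2 ? ·: Aa|AA
A/II-1 aff I-1×I-2: Aa
A/II-2 ? ·: aa|Aa|AA
A/II-3 ? I-1×I-2: aa|Aa
A/II-4 ? ·: aa|Aa|AA
A/II-5 aff I-1×I-2: Aa
A/III-1 aff II-1×II-2: Aa|AA
A/III-2 aff II-1×II-2: Aa|AA
A/III-3 ? II-3×II-4: aa|Aa|AA
⇒ A over [I-1,I-2,II-1,II-2,II-3,II-4,II-5,III-1,III-2,III-3]: 162 consistent
H/I-1 aff ·: Hh|HH
H/I-2 aff ·: Hh|HH
H/II-1 ? I-1×I-2: hh|Hh|HH
H/II-2 ? ·: hh|Hh|HH
H/II-3 aff I-1×I-2: Hh|HH
H/II-4 un ·: hh
H/II-5 ? I-1×I-2: hh|Hh|HH
H/III-1 ? II-1×II-2: hh|Hh|HH
H/III-2 aff II-1×II-2: Hh|HH
H/III-3 ? II-3×II-4: hh|Hh
⇒ H over [I-1,I-2,II-1,II-2,II-3,II-4,II-5,III-1,III-2,III-3]: 411 consistent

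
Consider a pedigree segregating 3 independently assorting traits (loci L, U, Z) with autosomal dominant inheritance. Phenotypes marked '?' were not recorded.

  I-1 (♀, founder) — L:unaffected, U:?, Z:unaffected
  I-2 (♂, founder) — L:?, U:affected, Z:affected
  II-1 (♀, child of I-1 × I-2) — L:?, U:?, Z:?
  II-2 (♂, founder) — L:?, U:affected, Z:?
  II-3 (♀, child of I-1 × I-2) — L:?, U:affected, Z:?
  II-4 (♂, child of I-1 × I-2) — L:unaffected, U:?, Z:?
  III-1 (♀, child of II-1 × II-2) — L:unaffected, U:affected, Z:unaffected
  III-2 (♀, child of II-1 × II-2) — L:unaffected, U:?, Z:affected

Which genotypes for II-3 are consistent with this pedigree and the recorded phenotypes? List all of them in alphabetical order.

L/I-1 un ·: ll
L/I-2 ? ·: ll|Ll
L/II-1 ? I-1×I-2: ll|Ll
L/II-2 ? ·: ll|Ll
L/II-3 ? I-1×I-2: ll|Ll
L/II-4 un I-1×I-2: ll
L/III-1 un II-1×II-2: ll
L/III-2 un II-1×II-2: ll
⇒ L over [I-1,I-2,II-1,II-2,II-3,II-4,III-1,III-2]: 10 consistent
U/I-1 ? ·: uu|Uu|UU
U/I-2 aff ·: Uu|UU
U/II-1 ? I-1×I-2: uu|Uu|UU
U/II-2 aff ·: Uu|UU
U/II-3 aff I-1×I-2: Uu|UU
U/II-4 ? I-1×I-2: uu|Uu|UU
U/III-1 aff II-1×II-2: Uu|UU
U/III-2 ? II-1×II-2: uu|Uu|UU
⇒ U over [I-1,I-2,II-1,II-2,II-3,II-4,III-1,III-2]: 269 consistent
Z/I-1 un ·: zz
Z/I-2 aff ·: Zz|ZZ
Z/II-1 ? I-1×I-2: zz|Zz
Z/II-2 ? ·: zz|Zz
Z/II-3 ? I-1×I-2: zz|Zz
Z/II-4 ? I-1×I-2: zz|Zz
Z/III-1 un II-1×II-2: zz
Z/III-2 aff II-1×II-2: Zz|ZZ
⇒ Z over [I-1,I-2,II-1,II-2,II-3,II-4,III-1,III-2]: 19 consistent

II-3 ∈ {Ll UU Zz, Ll UU zz, Ll Uu Zz, Ll Uu zz, ll UU Zz, ll UU zz, ll Uu Zz, ll Uu zz}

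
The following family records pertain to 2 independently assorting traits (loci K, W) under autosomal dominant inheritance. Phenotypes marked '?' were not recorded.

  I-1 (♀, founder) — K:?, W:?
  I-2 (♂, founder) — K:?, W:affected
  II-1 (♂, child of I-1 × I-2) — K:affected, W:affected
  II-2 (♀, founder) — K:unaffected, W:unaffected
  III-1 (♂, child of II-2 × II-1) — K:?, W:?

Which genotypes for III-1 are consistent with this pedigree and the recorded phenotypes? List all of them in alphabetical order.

III-1 ∈ {Kk Ww, Kk ww, kk Ww, kk ww}

K/I-1 ? ·: kk|Kk|KK
K/I-2 ? ·: kk|Kk|KK
K/II-1 aff I-1×I-2: Kk|KK
K/II-2 un ·: kk
K/III-1 ? II-2×II-1: kk|Kk
⇒ K over [I-1,I-2,II-1,II-2,III-1]: 18 consistent
W/I-1 ? ·: ww|Ww|WW
W/I-2 aff ·: Ww|WW
W/II-1 aff I-1×I-2: Ww|WW
W/II-2 un ·: ww
W/III-1 ? II-2×II-1: ww|Ww
⇒ W over [I-1,I-2,II-1,II-2,III-1]: 14 consistent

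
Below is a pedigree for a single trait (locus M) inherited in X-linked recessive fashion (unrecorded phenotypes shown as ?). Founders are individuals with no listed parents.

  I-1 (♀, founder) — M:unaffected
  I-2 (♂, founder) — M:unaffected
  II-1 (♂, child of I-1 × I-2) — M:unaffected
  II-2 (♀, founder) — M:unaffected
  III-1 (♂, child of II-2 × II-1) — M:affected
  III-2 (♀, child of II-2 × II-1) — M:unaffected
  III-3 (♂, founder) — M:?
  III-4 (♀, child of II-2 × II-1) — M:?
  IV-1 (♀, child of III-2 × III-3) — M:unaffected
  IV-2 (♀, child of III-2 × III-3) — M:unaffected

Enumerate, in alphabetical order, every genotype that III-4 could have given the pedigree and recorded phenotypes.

M/I-1 un ·: X^MX^M|X^MX^m
M/I-2 un ·: X^MY
M/II-1 un I-1×I-2: X^MY
M/II-2 un ·: X^MX^m
M/III-1 aff II-2×II-1: X^mY
M/III-2 un II-2×II-1: X^MX^M|X^MX^m
M/III-3 ? ·: X^MY|X^mY
M/III-4 ? II-2×II-1: X^MX^M|X^MX^m
M/IV-1 un III-2×III-3: X^MX^M|X^MX^m
M/IV-2 un III-2×III-3: X^MX^M|X^MX^m
⇒ M over [I-1,I-2,II-1,II-2,III-1,III-2,III-3,III-4,IV-1,IV-2]: 28 consistent

III-4 ∈ {X^MX^M, X^MX^m}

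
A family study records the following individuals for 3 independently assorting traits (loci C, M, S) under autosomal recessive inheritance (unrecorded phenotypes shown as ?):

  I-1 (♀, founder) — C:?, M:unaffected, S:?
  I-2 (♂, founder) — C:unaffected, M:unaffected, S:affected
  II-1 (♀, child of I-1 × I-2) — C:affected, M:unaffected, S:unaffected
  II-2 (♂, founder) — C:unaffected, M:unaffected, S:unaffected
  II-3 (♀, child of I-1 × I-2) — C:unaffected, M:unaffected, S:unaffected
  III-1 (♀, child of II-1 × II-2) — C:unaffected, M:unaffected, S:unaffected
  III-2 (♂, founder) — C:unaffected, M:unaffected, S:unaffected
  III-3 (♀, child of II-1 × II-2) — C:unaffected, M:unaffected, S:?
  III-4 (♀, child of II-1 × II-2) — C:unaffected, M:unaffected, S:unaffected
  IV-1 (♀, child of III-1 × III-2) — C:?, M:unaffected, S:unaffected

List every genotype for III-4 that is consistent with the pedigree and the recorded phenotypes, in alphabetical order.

III-4 ∈ {Cc MM SS, Cc MM Ss, Cc Mm SS, Cc Mm Ss}

C/I-1 ? ·: Cc|cc
C/I-2 un ·: Cc
C/II-1 aff I-1×I-2: cc
C/II-2 un ·: CC|Cc
C/II-3 un I-1×I-2: CC|Cc
C/III-1 un II-1×II-2: Cc
C/III-2 un ·: CC|Cc
C/III-3 un II-1×II-2: Cc
C/III-4 un II-1×II-2: Cc
C/IV-1 ? III-1×III-2: CC|Cc|cc
⇒ C over [I-1,I-2,II-1,II-2,II-3,III-1,III-2,III-3,III-4,IV-1]: 30 consistent
M/I-1 un ·: MM|Mm
M/I-2 un ·: MM|Mm
M/II-1 un I-1×I-2: MM|Mm
M/II-2 un ·: MM|Mm
M/II-3 un I-1×I-2: MM|Mm
M/III-1 un II-1×II-2: MM|Mm
M/III-2 un ·: MM|Mm
M/III-3 un II-1×II-2: MM|Mm
M/III-4 un II-1×II-2: MM|Mm
M/IV-1 un III-1×III-2: MM|Mm
⇒ M over [I-1,I-2,II-1,II-2,II-3,III-1,III-2,III-3,III-4,IV-1]: 553 consistent
S/I-1 ? ·: SS|Ss
S/I-2 aff ·: ss
S/II-1 un I-1×I-2: Ss
S/II-2 un ·: SS|Ss
S/II-3 un I-1×I-2: Ss
S/III-1 un II-1×II-2: SS|Ss
S/III-2 un ·: SS|Ss
S/III-3 ? II-1×II-2: SS|Ss|ss
S/III-4 un II-1×II-2: SS|Ss
S/IV-1 un III-1×III-2: SS|Ss
⇒ S over [I-1,I-2,II-1,II-2,II-3,III-1,III-2,III-3,III-4,IV-1]: 140 consistent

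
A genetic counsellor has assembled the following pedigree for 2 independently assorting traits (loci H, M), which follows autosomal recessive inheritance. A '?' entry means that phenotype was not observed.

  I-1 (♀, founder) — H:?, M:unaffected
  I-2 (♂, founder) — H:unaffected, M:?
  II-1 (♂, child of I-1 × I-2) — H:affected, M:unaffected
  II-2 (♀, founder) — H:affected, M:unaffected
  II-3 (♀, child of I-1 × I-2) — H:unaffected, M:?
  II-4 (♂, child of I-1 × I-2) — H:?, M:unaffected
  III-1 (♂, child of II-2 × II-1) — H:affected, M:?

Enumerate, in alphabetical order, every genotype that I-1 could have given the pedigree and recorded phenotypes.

H/I-1 ? ·: Hh|hh
H/I-2 un ·: Hh
H/II-1 aff I-1×I-2: hh
H/II-2 aff ·: hh
H/II-3 un I-1×I-2: HH|Hh
H/II-4 ? I-1×I-2: HH|Hh|hh
H/III-1 aff II-2×II-1: hh
⇒ H over [I-1,I-2,II-1,II-2,II-3,II-4,III-1]: 8 consistent
M/I-1 un ·: MM|Mm
M/I-2 ? ·: MM|Mm|mm
M/II-1 un I-1×I-2: MM|Mm
M/II-2 un ·: MM|Mm
M/II-3 ? I-1×I-2: MM|Mm|mm
M/II-4 un I-1×I-2: MM|Mm
M/III-1 ? II-2×II-1: MM|Mm|mm
⇒ M over [I-1,I-2,II-1,II-2,II-3,II-4,III-1]: 130 consistent

I-1 ∈ {Hh MM, Hh Mm, hh MM, hh Mm}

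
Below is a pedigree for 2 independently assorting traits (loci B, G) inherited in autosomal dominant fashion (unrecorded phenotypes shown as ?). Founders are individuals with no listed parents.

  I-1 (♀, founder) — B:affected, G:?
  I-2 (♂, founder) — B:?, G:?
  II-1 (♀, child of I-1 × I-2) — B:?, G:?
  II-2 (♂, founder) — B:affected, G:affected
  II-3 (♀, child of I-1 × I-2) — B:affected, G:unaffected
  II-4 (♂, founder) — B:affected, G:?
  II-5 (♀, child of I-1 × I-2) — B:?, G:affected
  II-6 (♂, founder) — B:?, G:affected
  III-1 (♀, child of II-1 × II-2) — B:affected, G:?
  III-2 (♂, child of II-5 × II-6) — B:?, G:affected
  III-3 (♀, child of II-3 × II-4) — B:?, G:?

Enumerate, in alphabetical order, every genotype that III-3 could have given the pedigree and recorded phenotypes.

B/I-1 aff ·: Bb|BB
B/I-2 ? ·: bb|Bb|BB
B/II-1 ? I-1×I-2: bb|Bb|BB
B/II-2 aff ·: Bb|BB
B/II-3 aff I-1×I-2: Bb|BB
B/II-4 aff ·: Bb|BB
B/II-5 ? I-1×I-2: bb|Bb|BB
B/II-6 ? ·: bb|Bb|BB
B/III-1 aff II-1×II-2: Bb|BB
B/III-2 ? II-5×II-6: bb|Bb|BB
B/III-3 ? II-3×II-4: bb|Bb|BB
⇒ B over [I-1,I-2,II-1,II-2,II-3,II-4,II-5,II-6,III-1,III-2,III-3]: 2818 consistent
G/I-1 ? ·: gg|Gg
G/I-2 ? ·: gg|Gg
G/II-1 ? I-1×I-2: gg|Gg|GG
G/II-2 aff ·: Gg|GG
G/II-3 un I-1×I-2: gg
G/II-4 ? ·: gg|Gg|GG
G/II-5 aff I-1×I-2: Gg|GG
G/II-6 aff ·: Gg|GG
G/III-1 ? II-1×II-2: gg|Gg|GG
G/III-2 aff II-5×II-6: Gg|GG
G/III-3 ? II-3×II-4: gg|Gg
⇒ G over [I-1,I-2,II-1,II-2,II-3,II-4,II-5,II-6,III-1,III-2,III-3]: 564 consistent

III-3 ∈ {BB Gg, BB gg, Bb Gg, Bb gg, bb Gg, bb gg}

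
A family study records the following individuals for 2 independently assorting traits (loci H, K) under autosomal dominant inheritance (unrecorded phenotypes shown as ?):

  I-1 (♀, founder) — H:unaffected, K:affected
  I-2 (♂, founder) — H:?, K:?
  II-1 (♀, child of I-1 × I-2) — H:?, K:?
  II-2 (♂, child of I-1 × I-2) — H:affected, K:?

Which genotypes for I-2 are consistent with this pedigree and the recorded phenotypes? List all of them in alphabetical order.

I-2 ∈ {HH KK, HH Kk, HH kk, Hh KK, Hh Kk, Hh kk}

H/I-1 un ·: hh
H/I-2 ? ·: Hh|HH
H/II-1 ? I-1×I-2: hh|Hh
H/II-2 aff I-1×I-2: Hh
⇒ H over [I-1,I-2,II-1,II-2]: 3 consistent
K/I-1 aff ·: Kk|KK
K/I-2 ? ·: kk|Kk|KK
K/II-1 ? I-1×I-2: kk|Kk|KK
K/II-2 ? I-1×I-2: kk|Kk|KK
⇒ K over [I-1,I-2,II-1,II-2]: 23 consistent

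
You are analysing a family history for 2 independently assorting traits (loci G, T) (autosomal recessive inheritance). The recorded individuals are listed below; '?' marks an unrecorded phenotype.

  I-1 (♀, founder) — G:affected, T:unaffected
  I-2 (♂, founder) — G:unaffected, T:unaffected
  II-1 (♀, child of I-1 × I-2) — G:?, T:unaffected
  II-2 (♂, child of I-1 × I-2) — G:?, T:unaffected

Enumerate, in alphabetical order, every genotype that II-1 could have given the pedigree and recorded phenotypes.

G/I-1 aff ·: gg
G/I-2 un ·: GG|Gg
G/II-1 ? I-1×I-2: Gg|gg
G/II-2 ? I-1×I-2: Gg|gg
⇒ G over [I-1,I-2,II-1,II-2]: 5 consistent
T/I-1 un ·: TT|Tt
T/I-2 un ·: TT|Tt
T/II-1 un I-1×I-2: TT|Tt
T/II-2 un I-1×I-2: TT|Tt
⇒ T over [I-1,I-2,II-1,II-2]: 13 consistent

II-1 ∈ {Gg TT, Gg Tt, gg TT, gg Tt}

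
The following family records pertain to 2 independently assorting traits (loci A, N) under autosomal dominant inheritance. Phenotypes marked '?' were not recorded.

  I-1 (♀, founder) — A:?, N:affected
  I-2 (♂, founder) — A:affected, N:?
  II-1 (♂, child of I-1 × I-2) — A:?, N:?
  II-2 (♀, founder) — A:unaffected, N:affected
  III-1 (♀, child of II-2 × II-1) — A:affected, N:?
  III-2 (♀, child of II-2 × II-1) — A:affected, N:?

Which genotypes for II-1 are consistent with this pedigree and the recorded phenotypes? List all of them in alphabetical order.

II-1 ∈ {AA NN, AA Nn, AA nn, Aa NN, Aa Nn, Aa nn}

A/I-1 ? ·: aa|Aa|AA
A/I-2 aff ·: Aa|AA
A/II-1 ? I-1×I-2: Aa|AA
A/II-2 un ·: aa
A/III-1 aff II-2×II-1: Aa
A/III-2 aff II-2×II-1: Aa
⇒ A over [I-1,I-2,II-1,II-2,III-1,III-2]: 9 consistent
N/I-1 aff ·: Nn|NN
N/I-2 ? ·: nn|Nn|NN
N/II-1 ? I-1×I-2: nn|Nn|NN
N/II-2 aff ·: Nn|NN
N/III-1 ? II-2×II-1: nn|Nn|NN
N/III-2 ? II-2×II-1: nn|Nn|NN
⇒ N over [I-1,I-2,II-1,II-2,III-1,III-2]: 95 consistent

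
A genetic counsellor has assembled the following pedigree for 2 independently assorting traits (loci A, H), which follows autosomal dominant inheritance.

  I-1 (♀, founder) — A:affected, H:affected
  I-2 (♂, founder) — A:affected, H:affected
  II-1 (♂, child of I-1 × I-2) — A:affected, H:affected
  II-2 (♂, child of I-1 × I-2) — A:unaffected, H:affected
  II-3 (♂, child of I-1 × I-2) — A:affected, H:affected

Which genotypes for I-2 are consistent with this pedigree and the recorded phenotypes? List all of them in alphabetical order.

A/I-1 aff ·: Aa
A/I-2 aff ·: Aa
A/II-1 aff I-1×I-2: Aa|AA
A/II-2 un I-1×I-2: aa
A/II-3 aff I-1×I-2: Aa|AA
⇒ A over [I-1,I-2,II-1,II-2,II-3]: 4 consistent
H/I-1 aff ·: Hh|HH
H/I-2 aff ·: Hh|HH
H/II-1 aff I-1×I-2: Hh|HH
H/II-2 aff I-1×I-2: Hh|HH
H/II-3 aff I-1×I-2: Hh|HH
⇒ H over [I-1,I-2,II-1,II-2,II-3]: 25 consistent

I-2 ∈ {Aa HH, Aa Hh}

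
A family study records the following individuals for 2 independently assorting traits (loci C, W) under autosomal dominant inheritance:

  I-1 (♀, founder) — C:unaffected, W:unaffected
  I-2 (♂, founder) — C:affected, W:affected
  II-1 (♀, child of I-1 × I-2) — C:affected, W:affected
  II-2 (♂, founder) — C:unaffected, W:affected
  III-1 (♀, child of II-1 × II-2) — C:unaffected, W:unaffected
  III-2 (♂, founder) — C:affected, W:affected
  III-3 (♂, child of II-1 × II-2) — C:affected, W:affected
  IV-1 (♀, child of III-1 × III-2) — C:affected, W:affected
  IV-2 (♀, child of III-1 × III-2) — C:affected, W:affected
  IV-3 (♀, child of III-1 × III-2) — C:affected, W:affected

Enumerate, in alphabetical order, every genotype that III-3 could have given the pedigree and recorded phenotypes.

III-3 ∈ {Cc WW, Cc Ww}

C/I-1 un ·: cc
C/I-2 aff ·: Cc|CC
C/II-1 aff I-1×I-2: Cc
C/II-2 un ·: cc
C/III-1 un II-1×II-2: cc
C/III-2 aff ·: Cc|CC
C/III-3 aff II-1×II-2: Cc
C/IV-1 aff III-1×III-2: Cc
C/IV-2 aff III-1×III-2: Cc
C/IV-3 aff III-1×III-2: Cc
⇒ C over [I-1,I-2,II-1,II-2,III-1,III-2,III-3,IV-1,IV-2,IV-3]: 4 consistent
W/I-1 un ·: ww
W/I-2 aff ·: Ww|WW
W/II-1 aff I-1×I-2: Ww
W/II-2 aff ·: Ww
W/III-1 un II-1×II-2: ww
W/III-2 aff ·: Ww|WW
W/III-3 aff II-1×II-2: Ww|WW
W/IV-1 aff III-1×III-2: Ww
W/IV-2 aff III-1×III-2: Ww
W/IV-3 aff III-1×III-2: Ww
⇒ W over [I-1,I-2,II-1,II-2,III-1,III-2,III-3,IV-1,IV-2,IV-3]: 8 consistent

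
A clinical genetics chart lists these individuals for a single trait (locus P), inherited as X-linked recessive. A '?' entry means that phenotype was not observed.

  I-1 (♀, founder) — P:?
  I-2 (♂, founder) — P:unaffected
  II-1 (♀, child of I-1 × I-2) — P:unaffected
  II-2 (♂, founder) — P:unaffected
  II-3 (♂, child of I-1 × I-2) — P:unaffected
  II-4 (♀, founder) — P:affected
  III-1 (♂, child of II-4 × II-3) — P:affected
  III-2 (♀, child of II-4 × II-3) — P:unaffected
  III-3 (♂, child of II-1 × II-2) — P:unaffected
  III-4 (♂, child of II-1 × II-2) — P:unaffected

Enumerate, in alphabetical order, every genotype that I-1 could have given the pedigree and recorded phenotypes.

I-1 ∈ {X^PX^P, X^PX^p}

P/I-1 ? ·: X^PX^P|X^PX^p
P/I-2 un ·: X^PY
P/II-1 un I-1×I-2: X^PX^P|X^PX^p
P/II-2 un ·: X^PY
P/II-3 un I-1×I-2: X^PY
P/II-4 aff ·: X^pX^p
P/III-1 aff II-4×II-3: X^pY
P/III-2 un II-4×II-3: X^PX^p
P/III-3 un II-1×II-2: X^PY
P/III-4 un II-1×II-2: X^PY
⇒ P over [I-1,I-2,II-1,II-2,II-3,II-4,III-1,III-2,III-3,III-4]: 3 consistent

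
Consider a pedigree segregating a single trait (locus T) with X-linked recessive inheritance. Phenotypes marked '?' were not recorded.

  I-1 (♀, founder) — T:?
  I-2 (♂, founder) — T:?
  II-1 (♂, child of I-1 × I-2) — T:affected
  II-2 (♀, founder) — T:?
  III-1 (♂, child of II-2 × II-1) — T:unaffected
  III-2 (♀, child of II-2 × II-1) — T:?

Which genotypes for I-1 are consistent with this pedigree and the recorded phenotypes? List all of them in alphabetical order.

I-1 ∈ {X^TX^t, X^tX^t}

T/I-1 ? ·: X^TX^t|X^tX^t
T/I-2 ? ·: X^TY|X^tY
T/II-1 aff I-1×I-2: X^tY
T/II-2 ? ·: X^TX^T|X^TX^t
T/III-1 un II-2×II-1: X^TY
T/III-2 ? II-2×II-1: X^TX^t|X^tX^t
⇒ T over [I-1,I-2,II-1,II-2,III-1,III-2]: 12 consistent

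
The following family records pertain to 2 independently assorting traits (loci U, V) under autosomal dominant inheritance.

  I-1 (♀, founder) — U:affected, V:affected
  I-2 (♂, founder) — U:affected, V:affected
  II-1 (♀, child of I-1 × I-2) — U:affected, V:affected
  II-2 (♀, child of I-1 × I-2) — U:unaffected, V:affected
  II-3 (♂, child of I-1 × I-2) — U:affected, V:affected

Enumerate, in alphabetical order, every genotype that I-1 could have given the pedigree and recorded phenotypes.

I-1 ∈ {Uu VV, Uu Vv}

U/I-1 aff ·: Uu
U/I-2 aff ·: Uu
U/II-1 aff I-1×I-2: Uu|UU
U/II-2 un I-1×I-2: uu
U/II-3 aff I-1×I-2: Uu|UU
⇒ U over [I-1,I-2,II-1,II-2,II-3]: 4 consistent
V/I-1 aff ·: Vv|VV
V/I-2 aff ·: Vv|VV
V/II-1 aff I-1×I-2: Vv|VV
V/II-2 aff I-1×I-2: Vv|VV
V/II-3 aff I-1×I-2: Vv|VV
⇒ V over [I-1,I-2,II-1,II-2,II-3]: 25 consistent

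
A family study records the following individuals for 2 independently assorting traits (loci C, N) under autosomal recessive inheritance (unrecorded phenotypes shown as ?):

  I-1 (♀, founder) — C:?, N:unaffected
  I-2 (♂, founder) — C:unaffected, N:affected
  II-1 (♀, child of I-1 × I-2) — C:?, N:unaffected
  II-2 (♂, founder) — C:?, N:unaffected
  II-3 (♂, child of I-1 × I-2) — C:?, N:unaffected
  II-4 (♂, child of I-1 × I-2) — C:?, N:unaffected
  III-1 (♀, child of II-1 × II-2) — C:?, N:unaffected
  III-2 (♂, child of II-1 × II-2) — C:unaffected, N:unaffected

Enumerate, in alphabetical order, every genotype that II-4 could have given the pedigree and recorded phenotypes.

C/I-1 ? ·: CC|Cc|cc
C/I-2 un ·: CC|Cc
C/II-1 ? I-1×I-2: CC|Cc|cc
C/II-2 ? ·: CC|Cc|cc
C/II-3 ? I-1×I-2: CC|Cc|cc
C/II-4 ? I-1×I-2: CC|Cc|cc
C/III-1 ? II-1×II-2: CC|Cc|cc
C/III-2 un II-1×II-2: CC|Cc
⇒ C over [I-1,I-2,II-1,II-2,II-3,II-4,III-1,III-2]: 411 consistent
N/I-1 un ·: NN|Nn
N/I-2 aff ·: nn
N/II-1 un I-1×I-2: Nn
N/II-2 un ·: NN|Nn
N/II-3 un I-1×I-2: Nn
N/II-4 un I-1×I-2: Nn
N/III-1 un II-1×II-2: NN|Nn
N/III-2 un II-1×II-2: NN|Nn
⇒ N over [I-1,I-2,II-1,II-2,II-3,II-4,III-1,III-2]: 16 consistent

II-4 ∈ {CC Nn, Cc Nn, cc Nn}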